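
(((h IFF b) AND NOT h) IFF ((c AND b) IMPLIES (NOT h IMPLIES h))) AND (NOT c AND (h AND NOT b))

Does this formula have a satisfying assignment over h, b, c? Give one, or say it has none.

Unsatisfiable — no assignment works.

Case h = True: the conjunct ((h IFF b) AND NOT h) IFF ((c AND b) IMPLIES (NOT h IMPLIES h)) becomes (b AND False) IFF ((c AND b) IMPLIES True) = False.
Case h = False: the conjunct h is False.
Both cases fail — unsatisfiable.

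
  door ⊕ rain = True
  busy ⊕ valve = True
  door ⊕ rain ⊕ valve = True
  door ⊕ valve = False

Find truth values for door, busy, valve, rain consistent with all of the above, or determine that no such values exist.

door=F; busy=T; valve=F; rain=T

door ⊕ rain = F ⊕ T = True ✓
busy ⊕ valve = T ⊕ F = True ✓
door ⊕ rain ⊕ valve = F ⊕ T ⊕ F = True ✓
door ⊕ valve = F ⊕ F = False ✓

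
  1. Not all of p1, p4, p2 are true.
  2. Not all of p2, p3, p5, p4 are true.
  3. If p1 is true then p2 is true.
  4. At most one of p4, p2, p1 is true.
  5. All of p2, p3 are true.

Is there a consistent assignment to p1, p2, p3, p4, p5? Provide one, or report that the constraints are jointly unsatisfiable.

p1: False, p2: True, p3: True, p4: False, p5: False

  (1) {p1, p4, p2}: 1/3 true — not all ✓
  (2) {p2, p3, p5, p4}: 2/4 true — not all ✓
  (3) p1=F ⇒ p2: vacuous ✓
  (4) {p4, p2, p1}: 1 true — at most one ✓
  (5) {p2, p3}: all 2 true ✓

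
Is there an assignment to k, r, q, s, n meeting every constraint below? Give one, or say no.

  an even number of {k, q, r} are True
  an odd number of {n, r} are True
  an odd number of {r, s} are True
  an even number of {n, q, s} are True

k: True, r: True, q: False, s: False, n: False

{k, q, r}: 2 true → even ✓
{n, r}: 1 true → odd ✓
{r, s}: 1 true → odd ✓
{n, q, s}: 0 true → even ✓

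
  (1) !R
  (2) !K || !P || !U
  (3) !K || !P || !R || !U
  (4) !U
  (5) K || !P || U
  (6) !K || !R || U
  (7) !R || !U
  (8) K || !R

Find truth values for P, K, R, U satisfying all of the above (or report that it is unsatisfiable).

P = False, K = True, R = False, U = False

Unit clause (!R) forces R = False.
Unit clause (!U) forces U = False.
Set P = False.
Set K = True.
All clauses satisfied.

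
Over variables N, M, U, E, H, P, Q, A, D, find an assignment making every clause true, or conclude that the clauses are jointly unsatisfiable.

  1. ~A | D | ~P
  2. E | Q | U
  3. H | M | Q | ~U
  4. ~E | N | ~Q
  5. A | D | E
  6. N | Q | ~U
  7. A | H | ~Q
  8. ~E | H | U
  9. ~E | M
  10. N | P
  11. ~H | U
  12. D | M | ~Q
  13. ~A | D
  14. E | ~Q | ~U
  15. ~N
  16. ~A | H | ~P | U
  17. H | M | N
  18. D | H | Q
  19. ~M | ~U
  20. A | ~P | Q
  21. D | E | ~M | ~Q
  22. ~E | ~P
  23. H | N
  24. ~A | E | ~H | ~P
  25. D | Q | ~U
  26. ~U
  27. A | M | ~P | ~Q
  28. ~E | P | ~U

Case H = True:
  (~H | U) forces U = True.
  Clause (~U) is falsified — contradiction.
Case H = False:
  (~N) forces N = False.
  Clause (H | N) is falsified — contradiction.
Both cases fail, so the formula is unsatisfiable.

No satisfying assignment exists.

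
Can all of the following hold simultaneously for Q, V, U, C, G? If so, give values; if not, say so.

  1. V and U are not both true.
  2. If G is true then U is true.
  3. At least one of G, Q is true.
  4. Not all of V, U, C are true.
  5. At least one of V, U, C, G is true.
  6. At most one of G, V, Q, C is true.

Q: False; V: False; U: True; C: False; G: True

  (1) V=F, U=T — not both ✓
  (2) G=T ⇒ U: T ✓
  (3) {G, Q}: 1 true — at least one ✓
  (4) {V, U, C}: 1/3 true — not all ✓
  (5) {V, U, C, G}: 2 true — at least one ✓
  (6) {G, V, Q, C}: 1 true — at most one ✓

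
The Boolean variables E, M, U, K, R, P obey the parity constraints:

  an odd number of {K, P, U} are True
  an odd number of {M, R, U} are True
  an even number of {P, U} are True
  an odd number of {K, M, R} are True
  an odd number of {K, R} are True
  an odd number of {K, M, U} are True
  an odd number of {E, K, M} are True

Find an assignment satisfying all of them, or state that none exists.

The formula is unsatisfiable.

Adding constraints 2, 5, 6 mod 2: every variable appears an even number of times on the left, so the left side is 0.
But the right sides sum to 1 (mod 2). 0 ≠ 1 — the system is inconsistent.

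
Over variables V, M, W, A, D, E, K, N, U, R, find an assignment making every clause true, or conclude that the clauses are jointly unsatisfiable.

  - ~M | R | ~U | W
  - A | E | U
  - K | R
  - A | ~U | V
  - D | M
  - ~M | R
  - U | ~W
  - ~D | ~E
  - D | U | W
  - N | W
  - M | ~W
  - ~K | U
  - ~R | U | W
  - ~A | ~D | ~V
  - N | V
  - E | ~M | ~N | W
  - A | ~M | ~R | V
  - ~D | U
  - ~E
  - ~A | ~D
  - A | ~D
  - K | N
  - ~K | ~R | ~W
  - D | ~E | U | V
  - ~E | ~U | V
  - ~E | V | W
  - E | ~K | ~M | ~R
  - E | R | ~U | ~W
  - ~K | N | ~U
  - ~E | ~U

Unit clause (~E) forces E = False.
Set V = True.
Try M = False:
  (D | M) forces D = True.
  (M | ~W) forces W = False.
  (N | W) forces N = True.
  (~A | ~D | ~V) forces A = False.
  clause (A | ~D) is falsified — backtrack.
So M = True.
  then (~M | R) forces R = True.
  then (E | ~K | ~M | ~R) forces K = False.
  then (K | N) forces N = True.
  then (E | ~M | ~N | W) forces W = True.
  then (U | ~W) forces U = True.
Set A = True.
  then (~A | ~D | ~V) forces D = False.
All clauses satisfied.

V = True; M = True; W = True; A = True; D = False; E = False; K = False; N = True; U = True; R = True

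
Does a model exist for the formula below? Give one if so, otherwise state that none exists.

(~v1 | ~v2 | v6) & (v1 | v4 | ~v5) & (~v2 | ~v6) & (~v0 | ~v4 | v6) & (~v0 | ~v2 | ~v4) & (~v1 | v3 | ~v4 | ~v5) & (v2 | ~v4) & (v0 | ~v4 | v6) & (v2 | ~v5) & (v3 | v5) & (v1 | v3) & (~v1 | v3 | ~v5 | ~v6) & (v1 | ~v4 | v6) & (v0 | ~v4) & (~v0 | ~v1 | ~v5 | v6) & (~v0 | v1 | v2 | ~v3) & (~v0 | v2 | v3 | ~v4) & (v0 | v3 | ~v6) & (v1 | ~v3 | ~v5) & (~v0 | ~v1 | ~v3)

Set v0 = False.
  then (v0 | ~v4) forces v4 = False.
Set v1 = False.
  then (v1 | v4 | ~v5) forces v5 = False.
  then (v3 | v5) forces v3 = True.
Set v2 = False.
Set v6 = False.
All clauses satisfied.

v0: False; v1: False; v2: False; v3: True; v4: False; v5: False; v6: False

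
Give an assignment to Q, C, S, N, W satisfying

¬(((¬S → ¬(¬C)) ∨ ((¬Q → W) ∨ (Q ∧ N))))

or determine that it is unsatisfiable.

Q: False, C: False, S: False, N: True, W: False

  ¬(((¬S → ¬(¬C)) ∨ ((¬Q → W) ∨ (Q ∧ N)))) = True
    (¬S → ¬(¬C)) ∨ ((¬Q → W) ∨ (Q ∧ N)) = False
      ¬S → ¬(¬C) = False
        ¬S = True
        ¬(¬C) = False
          ¬C = True
      (¬Q → W) ∨ (Q ∧ N) = False
        ¬Q → W = False
          ¬Q = True
        Q ∧ N = False
The formula evaluates to True.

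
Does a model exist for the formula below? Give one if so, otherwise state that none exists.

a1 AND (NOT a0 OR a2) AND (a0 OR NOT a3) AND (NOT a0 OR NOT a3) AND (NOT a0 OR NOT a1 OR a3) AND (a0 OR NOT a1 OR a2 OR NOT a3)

Unit clause (a1) forces a1 = True.
Try a0 = True:
  (NOT a0 OR a2) forces a2 = True.
  (NOT a0 OR NOT a3) forces a3 = False.
  clause (NOT a0 OR NOT a1 OR a3) is falsified — backtrack.
So a0 = False.
  then (a0 OR NOT a3) forces a3 = False.
Set a2 = False.
Check each clause:
  (a1): a1 holds.
  (NOT a0 OR a2): NOT a0 holds.
  (a0 OR NOT a3): NOT a3 holds.
  (NOT a0 OR NOT a3): NOT a0 holds.
  (NOT a0 OR NOT a1 OR a3): NOT a0 holds.
  (a0 OR NOT a1 OR a2 OR NOT a3): NOT a3 holds.
All clauses satisfied.

a0 = False; a1 = True; a2 = False; a3 = False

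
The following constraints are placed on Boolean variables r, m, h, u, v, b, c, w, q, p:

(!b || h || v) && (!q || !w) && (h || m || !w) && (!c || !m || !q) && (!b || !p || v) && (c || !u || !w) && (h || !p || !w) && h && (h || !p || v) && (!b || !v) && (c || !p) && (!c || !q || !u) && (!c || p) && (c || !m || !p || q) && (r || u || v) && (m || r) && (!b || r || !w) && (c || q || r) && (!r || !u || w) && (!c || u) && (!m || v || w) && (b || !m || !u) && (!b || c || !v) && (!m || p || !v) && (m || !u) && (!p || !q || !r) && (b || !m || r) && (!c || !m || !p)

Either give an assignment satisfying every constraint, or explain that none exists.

r: True, m: False, h: True, u: False, v: False, b: False, c: False, w: False, q: True, p: False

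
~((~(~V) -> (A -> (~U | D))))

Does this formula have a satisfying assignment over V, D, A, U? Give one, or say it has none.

V: True; D: False; A: True; U: True

  ~((~(~V) -> (A -> (~U | D)))) = True
    ~(~V) -> (A -> (~U | D)) = False
      ~(~V) = True
        ~V = False
      A -> (~U | D) = False
        ~U | D = False
          ~U = False
The formula evaluates to True.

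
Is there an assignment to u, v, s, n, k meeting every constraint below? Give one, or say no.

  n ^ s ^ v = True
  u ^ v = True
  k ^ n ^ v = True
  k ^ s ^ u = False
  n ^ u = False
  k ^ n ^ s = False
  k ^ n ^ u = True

UNSATISFIABLE

Adding constraints 2, 3, 7 mod 2: every variable appears an even number of times on the left, so the left side is 0.
But the right sides sum to 1 (mod 2). 0 ≠ 1 — the system is inconsistent.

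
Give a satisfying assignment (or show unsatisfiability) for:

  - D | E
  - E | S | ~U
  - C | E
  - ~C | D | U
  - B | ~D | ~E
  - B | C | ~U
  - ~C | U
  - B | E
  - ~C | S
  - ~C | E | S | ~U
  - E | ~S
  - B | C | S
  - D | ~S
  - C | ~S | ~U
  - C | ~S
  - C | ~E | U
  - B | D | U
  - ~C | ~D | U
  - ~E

No satisfying assignment exists.

Case S = True:
  (E | ~S) forces E = True.
  Clause (~E) is falsified — contradiction.
Case S = False:
  (~C | S) forces C = False.
  (C | E) forces E = True.
  Clause (~E) is falsified — contradiction.
Both cases fail, so the formula is unsatisfiable.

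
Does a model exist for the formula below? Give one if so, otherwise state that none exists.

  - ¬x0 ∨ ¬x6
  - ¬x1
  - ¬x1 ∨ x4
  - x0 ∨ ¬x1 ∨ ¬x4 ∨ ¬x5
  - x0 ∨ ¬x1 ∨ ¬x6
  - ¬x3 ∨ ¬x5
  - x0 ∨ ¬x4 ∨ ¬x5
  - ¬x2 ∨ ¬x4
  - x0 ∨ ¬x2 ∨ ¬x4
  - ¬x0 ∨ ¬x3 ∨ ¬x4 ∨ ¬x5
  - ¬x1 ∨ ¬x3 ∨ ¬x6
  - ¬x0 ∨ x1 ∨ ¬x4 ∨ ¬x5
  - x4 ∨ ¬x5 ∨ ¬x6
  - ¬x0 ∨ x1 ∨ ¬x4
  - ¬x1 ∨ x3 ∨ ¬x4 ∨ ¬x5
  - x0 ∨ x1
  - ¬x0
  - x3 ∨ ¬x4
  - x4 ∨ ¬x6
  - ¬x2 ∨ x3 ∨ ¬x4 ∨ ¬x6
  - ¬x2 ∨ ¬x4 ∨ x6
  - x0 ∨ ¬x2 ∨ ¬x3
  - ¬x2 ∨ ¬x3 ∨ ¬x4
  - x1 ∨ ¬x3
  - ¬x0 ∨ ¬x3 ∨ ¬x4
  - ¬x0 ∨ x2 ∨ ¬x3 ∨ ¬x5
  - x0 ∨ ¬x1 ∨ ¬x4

Case x0 = True:
  Clause (¬x0) is falsified — contradiction.
Case x0 = False:
  (¬x1) forces x1 = False.
  Clause (x0 ∨ x1) is falsified — contradiction.
Both cases fail, so the formula is unsatisfiable.

UNSATISFIABLE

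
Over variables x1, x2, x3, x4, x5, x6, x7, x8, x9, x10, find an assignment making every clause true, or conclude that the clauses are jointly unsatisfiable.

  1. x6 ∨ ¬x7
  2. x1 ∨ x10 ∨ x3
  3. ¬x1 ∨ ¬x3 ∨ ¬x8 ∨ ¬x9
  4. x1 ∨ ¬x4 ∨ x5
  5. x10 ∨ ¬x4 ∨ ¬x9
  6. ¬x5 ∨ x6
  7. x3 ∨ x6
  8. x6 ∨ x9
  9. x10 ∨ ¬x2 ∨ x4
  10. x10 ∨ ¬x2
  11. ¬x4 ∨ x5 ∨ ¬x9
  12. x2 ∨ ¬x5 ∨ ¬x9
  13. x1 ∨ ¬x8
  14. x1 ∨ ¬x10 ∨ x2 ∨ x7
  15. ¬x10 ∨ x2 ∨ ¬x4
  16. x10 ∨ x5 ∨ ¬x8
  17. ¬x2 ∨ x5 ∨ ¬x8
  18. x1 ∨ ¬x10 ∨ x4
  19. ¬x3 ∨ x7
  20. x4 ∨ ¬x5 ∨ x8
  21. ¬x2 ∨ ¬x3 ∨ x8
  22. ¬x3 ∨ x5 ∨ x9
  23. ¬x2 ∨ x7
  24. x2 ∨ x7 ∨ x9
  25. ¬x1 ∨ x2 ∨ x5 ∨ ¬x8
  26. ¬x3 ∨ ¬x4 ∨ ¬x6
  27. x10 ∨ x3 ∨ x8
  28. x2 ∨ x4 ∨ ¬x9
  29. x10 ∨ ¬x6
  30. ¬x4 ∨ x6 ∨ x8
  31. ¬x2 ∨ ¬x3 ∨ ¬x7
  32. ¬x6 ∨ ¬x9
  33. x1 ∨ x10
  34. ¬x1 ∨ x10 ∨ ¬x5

x1 = True, x2 = True, x3 = False, x4 = True, x5 = True, x6 = True, x7 = True, x8 = True, x9 = False, x10 = True

Set x1 = True.
Set x2 = True.
  then (x10 ∨ ¬x2) forces x10 = True.
  then (¬x2 ∨ x7) forces x7 = True.
  then (¬x2 ∨ ¬x3 ∨ ¬x7) forces x3 = False.
  then (x6 ∨ ¬x7) forces x6 = True.
  then (¬x6 ∨ ¬x9) forces x9 = False.
Set x4 = True.
Set x5 = True.
Set x8 = True.
All clauses satisfied.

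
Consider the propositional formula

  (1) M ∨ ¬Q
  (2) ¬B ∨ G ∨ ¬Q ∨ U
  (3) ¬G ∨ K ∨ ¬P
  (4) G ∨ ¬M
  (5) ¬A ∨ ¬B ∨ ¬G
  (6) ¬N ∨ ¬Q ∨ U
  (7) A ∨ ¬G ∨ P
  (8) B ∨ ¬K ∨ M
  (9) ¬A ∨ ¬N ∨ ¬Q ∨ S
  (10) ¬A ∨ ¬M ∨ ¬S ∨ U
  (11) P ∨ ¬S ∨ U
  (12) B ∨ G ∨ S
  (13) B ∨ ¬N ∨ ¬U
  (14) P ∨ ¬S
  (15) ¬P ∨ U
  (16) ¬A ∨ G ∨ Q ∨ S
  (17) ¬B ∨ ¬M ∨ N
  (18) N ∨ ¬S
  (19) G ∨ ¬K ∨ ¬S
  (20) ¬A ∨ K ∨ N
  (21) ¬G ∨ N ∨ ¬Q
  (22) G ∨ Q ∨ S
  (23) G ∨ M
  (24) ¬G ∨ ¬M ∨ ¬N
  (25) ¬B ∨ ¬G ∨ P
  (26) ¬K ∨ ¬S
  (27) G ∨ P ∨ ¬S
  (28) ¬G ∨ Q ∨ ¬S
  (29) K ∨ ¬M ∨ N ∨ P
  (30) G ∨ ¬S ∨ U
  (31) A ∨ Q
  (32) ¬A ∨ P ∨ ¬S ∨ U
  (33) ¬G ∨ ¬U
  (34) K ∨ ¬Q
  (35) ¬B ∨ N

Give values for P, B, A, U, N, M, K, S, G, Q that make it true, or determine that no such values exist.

P=F, B=F, A=T, U=F, N=F, M=T, K=T, S=F, G=T, Q=F

Try P = True:
  (¬P ∨ U) forces U = True.
  (¬G ∨ ¬U) forces G = False.
  (G ∨ ¬M) forces M = False.
  clause (G ∨ M) is falsified — backtrack.
So P = False.
  then (P ∨ ¬S) forces S = False.
Set B = False.
  then (B ∨ G ∨ S) forces G = True.
  then (¬G ∨ ¬U) forces U = False.
  then (A ∨ ¬G ∨ P) forces A = True.
Set N = False.
  then (¬A ∨ K ∨ N) forces K = True.
  then (¬G ∨ N ∨ ¬Q) forces Q = False.
  then (B ∨ ¬K ∨ M) forces M = True.
All clauses satisfied.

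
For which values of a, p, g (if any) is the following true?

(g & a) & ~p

a = True, p = False, g = True

  g & a = True
  ~p = True
Both conjuncts True, so the formula holds.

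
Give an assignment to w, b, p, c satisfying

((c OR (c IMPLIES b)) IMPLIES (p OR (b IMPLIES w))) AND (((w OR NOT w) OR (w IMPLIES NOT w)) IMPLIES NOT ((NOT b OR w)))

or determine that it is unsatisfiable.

w = False, b = True, p = True, c = False

  (c OR (c IMPLIES b)) IMPLIES (p OR (b IMPLIES w)) = True
    c OR (c IMPLIES b) = True
      c IMPLIES b = True
    p OR (b IMPLIES w) = True
      b IMPLIES w = False
  ((w OR NOT w) OR (w IMPLIES NOT w)) IMPLIES NOT ((NOT b OR w)) = True
    (w OR NOT w) OR (w IMPLIES NOT w) = True
      w OR NOT w = True
        NOT w = True
      w IMPLIES NOT w = True
        NOT w = True
    NOT ((NOT b OR w)) = True
      NOT b OR w = False
        NOT b = False
Both conjuncts True, so the formula holds.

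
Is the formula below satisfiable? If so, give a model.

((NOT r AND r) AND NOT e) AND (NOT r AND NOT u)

No satisfying assignment exists.

Case r = True: the conjunct NOT r is False.
Case r = False: the conjunct r is False.
Both cases fail — unsatisfiable.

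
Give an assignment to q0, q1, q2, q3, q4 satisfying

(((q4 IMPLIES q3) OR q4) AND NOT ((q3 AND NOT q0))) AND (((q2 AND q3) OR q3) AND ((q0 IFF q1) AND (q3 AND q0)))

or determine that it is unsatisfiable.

q0=T; q1=T; q2=T; q3=T; q4=F

  ((q4 IMPLIES q3) OR q4) AND NOT ((q3 AND NOT q0)) = True
    (q4 IMPLIES q3) OR q4 = True
      q4 IMPLIES q3 = True
    NOT ((q3 AND NOT q0)) = True
      q3 AND NOT q0 = False
        NOT q0 = False
  ((q2 AND q3) OR q3) AND ((q0 IFF q1) AND (q3 AND q0)) = True
    (q2 AND q3) OR q3 = True
      q2 AND q3 = True
    (q0 IFF q1) AND (q3 AND q0) = True
      q0 IFF q1 = True
      q3 AND q0 = True
Both conjuncts True, so the formula holds.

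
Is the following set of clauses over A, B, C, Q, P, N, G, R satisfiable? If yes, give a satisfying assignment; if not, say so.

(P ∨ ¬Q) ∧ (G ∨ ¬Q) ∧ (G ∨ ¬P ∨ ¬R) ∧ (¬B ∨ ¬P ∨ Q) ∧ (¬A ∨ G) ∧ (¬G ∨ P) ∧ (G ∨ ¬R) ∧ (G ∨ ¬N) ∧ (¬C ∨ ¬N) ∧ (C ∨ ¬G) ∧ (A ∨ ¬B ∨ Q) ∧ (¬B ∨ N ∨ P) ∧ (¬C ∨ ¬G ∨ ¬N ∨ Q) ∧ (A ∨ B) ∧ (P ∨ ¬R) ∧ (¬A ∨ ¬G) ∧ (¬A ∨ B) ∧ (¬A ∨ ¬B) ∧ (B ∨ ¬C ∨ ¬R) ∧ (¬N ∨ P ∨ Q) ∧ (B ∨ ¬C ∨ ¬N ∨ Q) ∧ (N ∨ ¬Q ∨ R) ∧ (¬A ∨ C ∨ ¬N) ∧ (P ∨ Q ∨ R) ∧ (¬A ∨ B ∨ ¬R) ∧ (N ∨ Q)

A=F, B=T, C=T, Q=T, P=T, N=F, G=T, R=T

Try A = True:
  (¬A ∨ G) forces G = True.
  clause (¬A ∨ ¬G) is falsified — backtrack.
So A = False.
  then (A ∨ B) forces B = True.
  then (A ∨ ¬B ∨ Q) forces Q = True.
  then (P ∨ ¬Q) forces P = True.
  then (G ∨ ¬Q) forces G = True.
  then (C ∨ ¬G) forces C = True.
  then (¬C ∨ ¬N) forces N = False.
  then (N ∨ ¬Q ∨ R) forces R = True.
All clauses satisfied.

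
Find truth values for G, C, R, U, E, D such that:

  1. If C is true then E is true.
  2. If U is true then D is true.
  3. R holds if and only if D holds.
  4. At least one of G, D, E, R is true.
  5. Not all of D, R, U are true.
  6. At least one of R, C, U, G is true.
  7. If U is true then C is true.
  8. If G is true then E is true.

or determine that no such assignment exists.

G = False; C = False; R = True; U = False; E = True; D = True

  (1) C=F ⇒ E: vacuous ✓
  (2) U=F ⇒ D: vacuous ✓
  (3) R=T, D=T — same ✓
  (4) {G, D, E, R}: 3 true — at least one ✓
  (5) {D, R, U}: 2/3 true — not all ✓
  (6) {R, C, U, G}: 1 true — at least one ✓
  (7) U=F ⇒ C: vacuous ✓
  (8) G=F ⇒ E: vacuous ✓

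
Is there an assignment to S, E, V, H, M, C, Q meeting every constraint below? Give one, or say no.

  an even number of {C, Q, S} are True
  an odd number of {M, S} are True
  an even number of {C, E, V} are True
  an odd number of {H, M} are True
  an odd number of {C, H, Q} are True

Adding constraints 1, 2, 4, 5 mod 2: every variable appears an even number of times on the left, so the left side is 0.
But the right sides sum to 1 (mod 2). 0 ≠ 1 — the system is inconsistent.

No satisfying assignment exists.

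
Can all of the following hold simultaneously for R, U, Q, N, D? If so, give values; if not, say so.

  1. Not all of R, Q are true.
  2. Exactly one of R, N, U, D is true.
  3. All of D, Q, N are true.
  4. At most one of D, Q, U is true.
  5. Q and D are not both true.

Case Q = True:
  (1) with Q=T forces R = False.
  (3) forces D = True.
  Constraint (4) is violated (D=T, Q=T) — contradiction.
Case Q = False:
  Constraint (3) is violated (Q=F) — contradiction.
Both cases fail — unsatisfiable.

UNSATISFIABLE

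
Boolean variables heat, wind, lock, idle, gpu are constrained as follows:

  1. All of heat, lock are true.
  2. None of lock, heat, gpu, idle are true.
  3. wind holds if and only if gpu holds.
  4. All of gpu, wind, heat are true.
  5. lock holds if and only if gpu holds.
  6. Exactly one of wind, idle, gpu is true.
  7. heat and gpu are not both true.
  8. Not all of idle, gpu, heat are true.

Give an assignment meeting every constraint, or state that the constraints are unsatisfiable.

UNSATISFIABLE

Case heat = True:
  Constraint (2) is violated (heat=T) — contradiction.
Case heat = False:
  Constraint (1) is violated (heat=F) — contradiction.
Both cases fail — unsatisfiable.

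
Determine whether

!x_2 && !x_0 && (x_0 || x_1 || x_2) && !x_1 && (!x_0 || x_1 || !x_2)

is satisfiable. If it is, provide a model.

No satisfying assignment exists.

Case x_0 = True:
  Clause (!x_0) is falsified — contradiction.
Case x_0 = False:
  (!x_2) forces x_2 = False.
  (x_0 || x_1 || x_2) forces x_1 = True.
  Clause (!x_1) is falsified — contradiction.
Both cases fail, so the formula is unsatisfiable.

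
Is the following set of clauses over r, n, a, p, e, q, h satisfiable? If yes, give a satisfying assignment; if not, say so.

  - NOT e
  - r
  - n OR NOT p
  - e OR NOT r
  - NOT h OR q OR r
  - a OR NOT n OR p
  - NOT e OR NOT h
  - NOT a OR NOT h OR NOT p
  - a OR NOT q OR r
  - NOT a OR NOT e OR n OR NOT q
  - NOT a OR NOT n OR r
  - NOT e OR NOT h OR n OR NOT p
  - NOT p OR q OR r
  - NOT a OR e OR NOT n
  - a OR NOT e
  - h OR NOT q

Unsatisfiable — no assignment works.

Case r = True:
  (NOT e) forces e = False.
  Clause (e OR NOT r) is falsified — contradiction.
Case r = False:
  Clause (r) is falsified — contradiction.
Both cases fail, so the formula is unsatisfiable.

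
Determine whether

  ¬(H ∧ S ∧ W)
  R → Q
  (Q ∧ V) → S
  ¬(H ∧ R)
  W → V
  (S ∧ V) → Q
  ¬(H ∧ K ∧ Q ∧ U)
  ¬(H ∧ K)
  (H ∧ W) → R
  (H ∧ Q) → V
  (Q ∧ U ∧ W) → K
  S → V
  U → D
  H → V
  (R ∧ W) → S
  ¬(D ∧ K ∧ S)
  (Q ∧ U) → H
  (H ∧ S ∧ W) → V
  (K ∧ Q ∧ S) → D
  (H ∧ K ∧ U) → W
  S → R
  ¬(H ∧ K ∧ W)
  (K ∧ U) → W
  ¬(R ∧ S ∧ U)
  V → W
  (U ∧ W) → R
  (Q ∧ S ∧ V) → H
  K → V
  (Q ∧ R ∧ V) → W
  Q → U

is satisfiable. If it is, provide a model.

Set V = False.
  then (¬H ∨ V) forces H = False.
  then (V ∨ ¬W) forces W = False.
  then (¬K ∨ V) forces K = False.
  then (¬S ∨ V) forces S = False.
Try R = True:
  (Q ∨ ¬R) forces Q = True.
  (¬Q ∨ U) forces U = True.
  clause (H ∨ ¬Q ∨ ¬U) is falsified — backtrack.
So R = False.
Set Q = False.
Set D = True.
Set U = True.
All clauses satisfied.

V: False; S: False; H: False; K: False; W: False; R: False; Q: False; D: True; U: True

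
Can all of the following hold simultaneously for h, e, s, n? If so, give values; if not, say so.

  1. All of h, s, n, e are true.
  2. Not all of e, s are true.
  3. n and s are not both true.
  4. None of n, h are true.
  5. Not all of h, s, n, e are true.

Unsatisfiable

Case h = True:
  Constraint (4) is violated (h=T) — contradiction.
Case h = False:
  Constraint (1) is violated (h=F) — contradiction.
Both cases fail — unsatisfiable.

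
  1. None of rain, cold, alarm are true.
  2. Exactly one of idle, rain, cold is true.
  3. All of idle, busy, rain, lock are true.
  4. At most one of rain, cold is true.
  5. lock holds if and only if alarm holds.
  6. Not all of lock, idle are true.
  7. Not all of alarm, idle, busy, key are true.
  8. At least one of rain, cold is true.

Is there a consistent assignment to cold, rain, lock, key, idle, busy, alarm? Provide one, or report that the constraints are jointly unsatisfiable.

The formula is unsatisfiable.

Case rain = True:
  Constraint (1) is violated (rain=T) — contradiction.
Case rain = False:
  Constraint (3) is violated (rain=F) — contradiction.
Both cases fail — unsatisfiable.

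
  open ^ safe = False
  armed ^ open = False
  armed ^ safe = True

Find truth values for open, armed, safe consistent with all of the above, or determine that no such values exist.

Unsatisfiable — no assignment works.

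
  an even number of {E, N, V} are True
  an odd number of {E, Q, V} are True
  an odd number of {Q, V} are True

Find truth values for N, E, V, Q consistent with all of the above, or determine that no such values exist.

N: False, E: False, V: False, Q: True

{E, N, V}: 0 true → even ✓
{E, Q, V}: 1 true → odd ✓
{Q, V}: 1 true → odd ✓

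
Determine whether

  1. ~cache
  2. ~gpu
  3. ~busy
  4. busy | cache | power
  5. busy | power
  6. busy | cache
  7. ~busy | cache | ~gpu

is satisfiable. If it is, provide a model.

Case busy = True:
  Clause (~busy) is falsified — contradiction.
Case busy = False:
  (~cache) forces cache = False.
  Clause (busy | cache) is falsified — contradiction.
Both cases fail, so the formula is unsatisfiable.

No satisfying assignment exists.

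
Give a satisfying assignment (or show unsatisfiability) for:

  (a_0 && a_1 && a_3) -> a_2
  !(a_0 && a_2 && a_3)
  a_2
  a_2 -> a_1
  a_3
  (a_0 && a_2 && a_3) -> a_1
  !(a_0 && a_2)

a_0=F, a_1=T, a_2=T, a_3=T

Unit clause (a_3) forces a_3 = True.
Unit clause (a_2) forces a_2 = True.
In (!a_0 || !a_2) only !a_0 is left, so a_0 = False.
In (a_1 || !a_2) only a_1 is left, so a_1 = True.
Check each clause:
  (a_3): a_3 holds.
  (a_2): a_2 holds.
  (!a_0 || !a_2): !a_0 holds.
  (!a_0 || !a_1 || a_2 || !a_3): !a_0 holds.
  (!a_0 || a_1 || !a_2 || !a_3): !a_0 holds.
  (!a_0 || !a_2 || !a_3): !a_0 holds.
  (a_1 || !a_2): a_1 holds.
All clauses satisfied.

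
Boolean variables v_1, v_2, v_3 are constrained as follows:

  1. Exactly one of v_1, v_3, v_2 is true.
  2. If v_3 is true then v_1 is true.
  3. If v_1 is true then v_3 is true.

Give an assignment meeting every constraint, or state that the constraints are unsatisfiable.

v_1 = False, v_2 = True, v_3 = False

  (1) {v_1, v_3, v_2}: 1 true — exactly one ✓
  (2) v_3=F ⇒ v_1: vacuous ✓
  (3) v_1=F ⇒ v_3: vacuous ✓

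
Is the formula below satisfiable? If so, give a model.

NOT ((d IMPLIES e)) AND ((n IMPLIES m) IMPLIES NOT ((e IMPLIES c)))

m: False; c: True; n: True; e: False; d: True

  NOT ((d IMPLIES e)) = True
    d IMPLIES e = False
  (n IMPLIES m) IMPLIES NOT ((e IMPLIES c)) = True
    n IMPLIES m = False
    NOT ((e IMPLIES c)) = False
      e IMPLIES c = True
Both conjuncts True, so the formula holds.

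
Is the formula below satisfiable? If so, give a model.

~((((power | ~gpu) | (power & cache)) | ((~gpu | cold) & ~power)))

gpu=T, power=F, cold=F, cache=T

  ~((((power | ~gpu) | (power & cache)) | ((~gpu | cold) & ~power))) = True
    ((power | ~gpu) | (power & cache)) | ((~gpu | cold) & ~power) = False
      (power | ~gpu) | (power & cache) = False
        power | ~gpu = False
          ~gpu = False
        power & cache = False
      (~gpu | cold) & ~power = False
        ~gpu | cold = False
          ~gpu = False
        ~power = True
The formula evaluates to True.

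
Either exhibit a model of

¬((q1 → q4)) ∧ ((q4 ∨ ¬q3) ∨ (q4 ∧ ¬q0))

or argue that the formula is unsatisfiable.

q0=F, q1=T, q3=F, q4=F

  ¬((q1 → q4)) = True
    q1 → q4 = False
  (q4 ∨ ¬q3) ∨ (q4 ∧ ¬q0) = True
    q4 ∨ ¬q3 = True
      ¬q3 = True
    q4 ∧ ¬q0 = False
      ¬q0 = True
Both conjuncts True, so the formula holds.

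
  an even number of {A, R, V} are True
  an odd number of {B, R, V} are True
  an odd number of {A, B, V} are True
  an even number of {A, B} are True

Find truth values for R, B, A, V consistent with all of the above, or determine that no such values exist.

Unsatisfiable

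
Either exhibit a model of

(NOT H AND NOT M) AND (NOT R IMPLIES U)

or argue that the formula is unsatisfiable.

M = False, H = False, U = False, R = True

  NOT H AND NOT M = True
    NOT H = True
    NOT M = True
  NOT R IMPLIES U = True
    NOT R = False
Both conjuncts True, so the formula holds.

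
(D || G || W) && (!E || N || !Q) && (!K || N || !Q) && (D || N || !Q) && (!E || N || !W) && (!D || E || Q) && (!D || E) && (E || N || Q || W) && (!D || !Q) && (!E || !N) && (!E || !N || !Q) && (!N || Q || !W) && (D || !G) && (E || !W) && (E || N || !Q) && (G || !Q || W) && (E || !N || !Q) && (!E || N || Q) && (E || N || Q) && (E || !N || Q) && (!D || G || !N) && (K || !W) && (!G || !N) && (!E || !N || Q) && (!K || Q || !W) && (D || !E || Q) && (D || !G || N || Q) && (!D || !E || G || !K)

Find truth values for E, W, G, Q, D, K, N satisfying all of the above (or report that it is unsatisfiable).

No satisfying assignment exists.

Case E = True:
  (!E || !N) forces N = False.
  (!E || N || !Q) forces Q = False.
  Clause (!E || N || Q) is falsified — contradiction.
Case E = False:
  (!D || E) forces D = False.
  (D || !G) forces G = False.
  (D || G || W) forces W = True.
  Clause (E || !W) is falsified — contradiction.
Both cases fail, so the formula is unsatisfiable.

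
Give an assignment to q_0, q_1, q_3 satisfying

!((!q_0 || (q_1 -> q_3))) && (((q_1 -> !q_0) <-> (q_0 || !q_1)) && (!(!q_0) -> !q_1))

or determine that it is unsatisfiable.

Case q_0 = True: the formula simplifies to !((q_1 -> q_3)) && (!q_1 && !q_1).
  q_1 = True: the conjunct !q_1 is False.
  q_1 = False: the conjunct !((q_1 -> q_3)) becomes !((False -> q_3)) = False.
Case q_0 = False: the conjunct !((!q_0 || (q_1 -> q_3))) becomes !((True || (q_1 -> q_3))) = False.
Both cases fail — unsatisfiable.

The formula is unsatisfiable.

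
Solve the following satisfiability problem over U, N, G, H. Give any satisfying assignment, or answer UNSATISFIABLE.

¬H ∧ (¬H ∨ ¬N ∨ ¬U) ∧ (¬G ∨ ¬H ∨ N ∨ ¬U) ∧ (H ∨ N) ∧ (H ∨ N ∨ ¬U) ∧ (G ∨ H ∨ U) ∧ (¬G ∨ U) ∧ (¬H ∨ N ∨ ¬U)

Unit clause (¬H) forces H = False.
In (H ∨ N) only N is left, so N = True.
Try U = False:
  (G ∨ H ∨ U) forces G = True.
  clause (¬G ∨ U) is falsified — backtrack.
So U = True.
Set G = False.
Check each clause:
  (¬H): ¬H holds.
  (¬H ∨ ¬N ∨ ¬U): ¬H holds.
  (¬G ∨ ¬H ∨ N ∨ ¬U): ¬G holds.
  (H ∨ N): N holds.
  (H ∨ N ∨ ¬U): N holds.
  (G ∨ H ∨ U): U holds.
  (¬G ∨ U): ¬G holds.
  (¬H ∨ N ∨ ¬U): ¬H holds.
All clauses satisfied.

U = True, N = True, G = False, H = False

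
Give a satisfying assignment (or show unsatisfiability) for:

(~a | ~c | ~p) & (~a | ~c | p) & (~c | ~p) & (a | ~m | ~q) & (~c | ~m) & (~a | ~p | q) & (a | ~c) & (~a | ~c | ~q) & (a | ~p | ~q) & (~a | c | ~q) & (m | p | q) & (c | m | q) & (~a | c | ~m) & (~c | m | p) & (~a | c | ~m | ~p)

a = False, p = True, m = True, c = False, q = False

Set a = False.
  then (a | ~c) forces c = False.
Set p = True.
  then (a | ~p | ~q) forces q = False.
  then (c | m | q) forces m = True.
All clauses satisfied.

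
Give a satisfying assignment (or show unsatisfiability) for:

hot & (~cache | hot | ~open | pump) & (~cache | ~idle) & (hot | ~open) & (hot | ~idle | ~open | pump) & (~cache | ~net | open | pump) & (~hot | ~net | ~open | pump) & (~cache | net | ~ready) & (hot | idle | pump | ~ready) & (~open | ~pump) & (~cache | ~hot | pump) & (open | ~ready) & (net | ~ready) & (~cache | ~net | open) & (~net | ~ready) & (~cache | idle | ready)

cache = False; pump = False; open = False; ready = False; idle = True; net = True; hot = True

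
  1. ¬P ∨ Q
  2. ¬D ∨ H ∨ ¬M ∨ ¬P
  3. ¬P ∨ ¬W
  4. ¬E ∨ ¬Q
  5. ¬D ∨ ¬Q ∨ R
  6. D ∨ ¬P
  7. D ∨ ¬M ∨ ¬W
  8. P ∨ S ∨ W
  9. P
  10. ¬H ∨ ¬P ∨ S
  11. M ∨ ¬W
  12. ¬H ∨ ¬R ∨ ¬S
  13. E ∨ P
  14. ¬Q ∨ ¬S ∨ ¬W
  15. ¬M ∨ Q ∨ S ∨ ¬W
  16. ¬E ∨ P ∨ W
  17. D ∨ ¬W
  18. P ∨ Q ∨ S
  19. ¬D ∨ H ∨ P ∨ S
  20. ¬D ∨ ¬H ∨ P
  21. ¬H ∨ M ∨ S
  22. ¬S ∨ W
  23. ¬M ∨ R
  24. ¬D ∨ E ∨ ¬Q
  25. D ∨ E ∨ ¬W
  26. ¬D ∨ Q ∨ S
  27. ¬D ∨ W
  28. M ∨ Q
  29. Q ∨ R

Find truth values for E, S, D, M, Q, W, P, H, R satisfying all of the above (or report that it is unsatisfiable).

Case D = True:
  (P) forces P = True.
  (¬P ∨ Q) forces Q = True.
  (¬P ∨ ¬W) forces W = False.
  Clause (¬D ∨ W) is falsified — contradiction.
Case D = False:
  (D ∨ ¬P) forces P = False.
  Clause (P) is falsified — contradiction.
Both cases fail, so the formula is unsatisfiable.

Unsatisfiable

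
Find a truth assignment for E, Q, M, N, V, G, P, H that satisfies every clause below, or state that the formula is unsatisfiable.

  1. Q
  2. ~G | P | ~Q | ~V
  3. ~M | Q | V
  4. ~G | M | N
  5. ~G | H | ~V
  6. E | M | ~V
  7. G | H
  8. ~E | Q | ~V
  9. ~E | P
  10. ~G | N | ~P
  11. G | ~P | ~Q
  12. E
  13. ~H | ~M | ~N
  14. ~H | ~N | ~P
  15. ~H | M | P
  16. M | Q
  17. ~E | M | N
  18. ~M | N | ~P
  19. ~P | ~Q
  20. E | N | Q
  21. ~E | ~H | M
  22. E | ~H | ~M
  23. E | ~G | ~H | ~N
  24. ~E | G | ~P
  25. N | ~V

Unsatisfiable — no assignment works.

Case E = True:
  (Q) forces Q = True.
  (~E | P) forces P = True.
  Clause (~P | ~Q) is falsified — contradiction.
Case E = False:
  Clause (E) is falsified — contradiction.
Both cases fail, so the formula is unsatisfiable.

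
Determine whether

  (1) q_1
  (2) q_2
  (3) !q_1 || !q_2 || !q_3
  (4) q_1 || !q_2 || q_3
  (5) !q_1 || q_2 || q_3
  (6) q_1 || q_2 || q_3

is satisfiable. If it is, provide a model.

Unit clause (q_1) forces q_1 = True.
Unit clause (q_2) forces q_2 = True.
In (!q_1 || !q_2 || !q_3) only !q_3 is left, so q_3 = False.
All clauses satisfied.

q_1: True, q_2: True, q_3: False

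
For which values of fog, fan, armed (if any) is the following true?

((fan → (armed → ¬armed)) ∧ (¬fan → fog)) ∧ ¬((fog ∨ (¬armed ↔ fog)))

fog = False, fan = True, armed = False

  (fan → (armed → ¬armed)) ∧ (¬fan → fog) = True
    fan → (armed → ¬armed) = True
      armed → ¬armed = True
        ¬armed = True
    ¬fan → fog = True
      ¬fan = False
  ¬((fog ∨ (¬armed ↔ fog))) = True
    fog ∨ (¬armed ↔ fog) = False
      ¬armed ↔ fog = False
        ¬armed = True
Both conjuncts True, so the formula holds.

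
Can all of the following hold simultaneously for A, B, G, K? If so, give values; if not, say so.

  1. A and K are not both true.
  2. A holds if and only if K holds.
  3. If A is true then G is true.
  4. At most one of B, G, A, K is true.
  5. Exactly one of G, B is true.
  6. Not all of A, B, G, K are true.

A = False, B = False, G = True, K = False

  (1) A=F, K=F — not both ✓
  (2) A=F, K=F — same ✓
  (3) A=F ⇒ G: vacuous ✓
  (4) {B, G, A, K}: 1 true — at most one ✓
  (5) {G, B}: 1 true — exactly one ✓
  (6) {A, B, G, K}: 1/4 true — not all ✓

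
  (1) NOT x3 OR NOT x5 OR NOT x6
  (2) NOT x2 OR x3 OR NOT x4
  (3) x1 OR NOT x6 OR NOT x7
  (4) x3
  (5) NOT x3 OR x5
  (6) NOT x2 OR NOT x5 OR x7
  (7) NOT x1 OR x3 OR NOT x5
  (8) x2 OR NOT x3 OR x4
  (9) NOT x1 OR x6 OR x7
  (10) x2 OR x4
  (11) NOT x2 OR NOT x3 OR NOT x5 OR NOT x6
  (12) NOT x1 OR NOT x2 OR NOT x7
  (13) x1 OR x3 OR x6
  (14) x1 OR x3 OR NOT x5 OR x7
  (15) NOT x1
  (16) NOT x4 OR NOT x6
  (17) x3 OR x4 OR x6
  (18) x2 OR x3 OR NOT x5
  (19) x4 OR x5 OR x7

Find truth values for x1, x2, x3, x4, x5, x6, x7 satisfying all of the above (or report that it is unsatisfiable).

x1 = False, x2 = True, x3 = True, x4 = True, x5 = True, x6 = False, x7 = True

Unit clause (x3) forces x3 = True.
In (NOT x3 OR x5) only x5 is left, so x5 = True.
Unit clause (NOT x1) forces x1 = False.
In (NOT x3 OR NOT x5 OR NOT x6) only NOT x6 is left, so x6 = False.
Set x2 = True.
  then (NOT x2 OR NOT x5 OR x7) forces x7 = True.
Set x4 = True.
All clauses satisfied.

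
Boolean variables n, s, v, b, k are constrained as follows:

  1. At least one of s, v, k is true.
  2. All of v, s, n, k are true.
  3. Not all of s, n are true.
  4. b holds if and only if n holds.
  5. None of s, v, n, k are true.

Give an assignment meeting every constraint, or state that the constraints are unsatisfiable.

Case n = True:
  Constraint (5) is violated (n=T) — contradiction.
Case n = False:
  Constraint (2) is violated (n=F) — contradiction.
Both cases fail — unsatisfiable.

UNSATISFIABLE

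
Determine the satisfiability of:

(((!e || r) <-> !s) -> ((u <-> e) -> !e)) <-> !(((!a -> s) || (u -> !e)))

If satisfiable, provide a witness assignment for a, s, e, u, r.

a=F; s=F; e=T; u=T; r=F

  (((!e || r) <-> !s) -> ((u <-> e) -> !e)) <-> !(((!a -> s) || (u -> !e))) = True
    ((!e || r) <-> !s) -> ((u <-> e) -> !e) = True
      (!e || r) <-> !s = False
        !e || r = False
          !e = False
        !s = True
      (u <-> e) -> !e = False
        u <-> e = True
        !e = False
    !(((!a -> s) || (u -> !e))) = True
      (!a -> s) || (u -> !e) = False
        !a -> s = False
          !a = True
        u -> !e = False
          !e = False
The formula evaluates to True.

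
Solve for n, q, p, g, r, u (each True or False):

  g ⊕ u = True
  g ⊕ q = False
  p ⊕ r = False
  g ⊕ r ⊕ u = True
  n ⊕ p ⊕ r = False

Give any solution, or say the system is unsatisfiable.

n=F, q=T, p=F, g=T, r=F, u=F

g ⊕ u = T ⊕ F = True ✓
g ⊕ q = T ⊕ T = False ✓
p ⊕ r = F ⊕ F = False ✓
g ⊕ r ⊕ u = T ⊕ F ⊕ F = True ✓
n ⊕ p ⊕ r = F ⊕ F ⊕ F = False ✓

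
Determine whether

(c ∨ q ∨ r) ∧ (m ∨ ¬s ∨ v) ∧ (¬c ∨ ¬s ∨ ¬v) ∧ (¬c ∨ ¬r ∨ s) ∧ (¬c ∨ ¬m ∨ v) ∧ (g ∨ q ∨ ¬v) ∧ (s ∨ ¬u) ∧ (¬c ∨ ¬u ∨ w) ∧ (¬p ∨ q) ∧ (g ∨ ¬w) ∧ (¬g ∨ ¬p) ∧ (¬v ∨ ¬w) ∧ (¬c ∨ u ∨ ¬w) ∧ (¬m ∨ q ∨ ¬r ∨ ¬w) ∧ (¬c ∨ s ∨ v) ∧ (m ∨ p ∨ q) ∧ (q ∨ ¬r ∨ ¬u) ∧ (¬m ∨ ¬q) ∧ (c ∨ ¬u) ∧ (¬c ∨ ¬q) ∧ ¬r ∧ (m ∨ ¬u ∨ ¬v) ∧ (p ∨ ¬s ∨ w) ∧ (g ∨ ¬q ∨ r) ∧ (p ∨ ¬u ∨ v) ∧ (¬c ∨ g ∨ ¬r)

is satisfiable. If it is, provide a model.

Unit clause (¬r) forces r = False.
Set v = True.
  then (¬v ∨ ¬w) forces w = False.
Try u = True:
  (s ∨ ¬u) forces s = True.
  (¬c ∨ ¬s ∨ ¬v) forces c = False.
  clause (c ∨ ¬u) is falsified — backtrack.
So u = False.
Set g = True.
  then (¬g ∨ ¬p) forces p = False.
  then (p ∨ ¬s ∨ w) forces s = False.
Set q = False.
  then (c ∨ q ∨ r) forces c = True.
  then (m ∨ p ∨ q) forces m = True.
All clauses satisfied.

v: True; r: False; u: False; g: True; p: False; s: False; w: False; q: False; m: True; c: True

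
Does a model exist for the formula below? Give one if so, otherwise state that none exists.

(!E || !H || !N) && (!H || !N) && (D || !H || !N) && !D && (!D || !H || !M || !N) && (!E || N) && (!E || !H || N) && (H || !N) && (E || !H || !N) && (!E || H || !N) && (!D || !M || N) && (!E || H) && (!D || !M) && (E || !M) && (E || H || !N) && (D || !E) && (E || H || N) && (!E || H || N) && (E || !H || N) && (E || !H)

Case D = True:
  Clause (!D) is falsified — contradiction.
Case D = False:
  (D || !E) forces E = False.
  (E || !M) forces M = False.
  (E || !H) forces H = False.
  (H || !N) forces N = False.
  Clause (E || H || N) is falsified — contradiction.
Both cases fail, so the formula is unsatisfiable.

Unsatisfiable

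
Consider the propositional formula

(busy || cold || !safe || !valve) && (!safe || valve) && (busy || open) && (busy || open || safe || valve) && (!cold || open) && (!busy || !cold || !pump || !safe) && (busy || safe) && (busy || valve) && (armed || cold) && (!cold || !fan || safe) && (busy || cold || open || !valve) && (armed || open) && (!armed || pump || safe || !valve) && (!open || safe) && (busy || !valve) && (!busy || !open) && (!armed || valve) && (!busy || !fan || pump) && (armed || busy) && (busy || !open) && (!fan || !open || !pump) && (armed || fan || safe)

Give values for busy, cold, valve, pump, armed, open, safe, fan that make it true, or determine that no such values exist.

busy: True, cold: False, valve: True, pump: True, armed: True, open: False, safe: True, fan: False

Try busy = False:
  (busy || open) forces open = True.
  clause (busy || !open) is falsified — backtrack.
So busy = True.
  then (!busy || !open) forces open = False.
  then (!cold || open) forces cold = False.
  then (armed || cold) forces armed = True.
  then (!armed || valve) forces valve = True.
Set pump = True.
Set safe = True.
Set fan = False.
All clauses satisfied.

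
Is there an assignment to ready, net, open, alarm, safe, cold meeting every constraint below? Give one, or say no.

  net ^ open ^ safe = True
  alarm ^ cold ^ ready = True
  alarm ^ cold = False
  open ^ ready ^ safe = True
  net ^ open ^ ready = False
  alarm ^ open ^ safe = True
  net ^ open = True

ready = True, net = True, open = False, alarm = True, safe = False, cold = True

net ^ open ^ safe = T ^ F ^ F = True ✓
alarm ^ cold ^ ready = T ^ T ^ T = True ✓
alarm ^ cold = T ^ T = False ✓
open ^ ready ^ safe = F ^ T ^ F = True ✓
net ^ open ^ ready = T ^ F ^ T = False ✓
alarm ^ open ^ safe = T ^ F ^ F = True ✓
net ^ open = T ^ F = True ✓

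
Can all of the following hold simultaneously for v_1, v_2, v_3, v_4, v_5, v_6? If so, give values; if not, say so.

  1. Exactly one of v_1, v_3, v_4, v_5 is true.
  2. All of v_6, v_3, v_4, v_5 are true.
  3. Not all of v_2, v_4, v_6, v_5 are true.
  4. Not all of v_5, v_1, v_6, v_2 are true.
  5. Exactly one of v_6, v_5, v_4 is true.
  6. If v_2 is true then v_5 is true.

The formula is unsatisfiable.

Case v_3 = True:
  (1) with v_3=T forces v_1 = False.
  (1) with v_3=T forces v_4 = False.
  Constraint (2) is violated (v_4=F) — contradiction.
Case v_3 = False:
  Constraint (2) is violated (v_3=F) — contradiction.
Both cases fail — unsatisfiable.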